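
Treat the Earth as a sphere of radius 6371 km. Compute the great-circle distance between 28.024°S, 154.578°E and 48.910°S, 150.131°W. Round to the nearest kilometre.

5205 km

Δλ = -150.131 − 154.578 = -304.709°; wrapped into (−180°, 180°]: 55.291°.
Δφ = -48.910 − -28.024 = -20.886°.
a = sin²(Δφ/2) + cos φ₁ · cos φ₂ · sin²(Δλ/2) = 0.157765.
c = 2·atan2(√a, √(1−a)) = 0.81692 rad → d = 6371·c ≈ 5204.60 km.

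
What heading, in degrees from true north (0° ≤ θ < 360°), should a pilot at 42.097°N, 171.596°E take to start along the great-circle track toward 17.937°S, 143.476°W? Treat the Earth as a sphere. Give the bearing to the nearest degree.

Δλ = -143.476 − 171.596 = -315.072°; wrapped into (−180°, 180°]: 44.928°.
θ = atan2( sin Δλ · cos φ₂ , cos φ₁ · sin φ₂ − sin φ₁ · cos φ₂ · cos Δλ )
  = atan2(0.67189, -0.68008) = 135.347° → normalised to [0°, 360°): 135.347°.

135°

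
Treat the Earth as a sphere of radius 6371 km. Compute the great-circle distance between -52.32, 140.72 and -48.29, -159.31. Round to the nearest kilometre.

Δλ = -159.31 − 140.72 = -300.03°; wrapped into (−180°, 180°]: 59.97°.
Δφ = -48.29 − -52.32 = 4.03°.
a = sin²(Δφ/2) + cos φ₁ · cos φ₂ · sin²(Δλ/2) = 0.102820.
c = 2·atan2(√a, √(1−a)) = 0.65284 rad → d = 6371·c ≈ 4159.26 km.

4159 km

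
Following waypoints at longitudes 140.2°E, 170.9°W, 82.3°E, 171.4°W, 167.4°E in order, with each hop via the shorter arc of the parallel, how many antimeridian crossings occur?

4

Leg 1: +140.2° → -170.9°, shortest Δλ = 48.9° (east) — crosses 180°.
Leg 2: -170.9° → +82.3°, shortest Δλ = -106.8° (west) — crosses 180°.
Leg 3: +82.3° → -171.4°, shortest Δλ = 106.3° (east) — crosses 180°.
Leg 4: -171.4° → +167.4°, shortest Δλ = -21.2° (west) — crosses 180°.
Total crossings: 4.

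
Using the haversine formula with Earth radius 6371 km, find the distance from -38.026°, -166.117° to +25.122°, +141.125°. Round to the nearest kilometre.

8919 km

Δλ = 141.125 − -166.117 = 307.242°; wrapped into (−180°, 180°]: -52.758°.
Δφ = 25.122 − -38.026 = 63.148°.
a = sin²(Δφ/2) + cos φ₁ · cos φ₂ · sin²(Δλ/2) = 0.414951.
c = 2·atan2(√a, √(1−a)) = 1.39987 rad → d = 6371·c ≈ 8918.56 km.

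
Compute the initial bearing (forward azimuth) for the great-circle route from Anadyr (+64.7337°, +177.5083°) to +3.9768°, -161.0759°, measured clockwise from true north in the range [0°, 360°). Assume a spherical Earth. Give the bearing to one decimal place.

Δλ = -161.0759 − 177.5083 = -338.5842°; wrapped into (−180°, 180°]: 21.4158°.
θ = atan2( sin Δλ · cos φ₂ , cos φ₁ · sin φ₂ − sin φ₁ · cos φ₂ · cos Δλ )
  = atan2(0.36425, -0.81027) = 155.794° → normalised to [0°, 360°): 155.794°.

155.8°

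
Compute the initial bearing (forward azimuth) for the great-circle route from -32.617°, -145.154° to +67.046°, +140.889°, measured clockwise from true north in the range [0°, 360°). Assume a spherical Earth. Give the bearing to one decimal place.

Δλ = 140.889 − -145.154 = 286.043°; wrapped into (−180°, 180°]: -73.957°.
θ = atan2( sin Δλ · cos φ₂ , cos φ₁ · sin φ₂ − sin φ₁ · cos φ₂ · cos Δλ )
  = atan2(-0.37480, 0.83369) = -24.207° → normalised to [0°, 360°): 335.793°.

335.8°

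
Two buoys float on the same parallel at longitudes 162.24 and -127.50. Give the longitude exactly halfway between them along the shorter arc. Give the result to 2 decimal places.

Signed shortest Δλ from +162.24° to -127.50° is +70.26°.
Midpoint longitude = +162.24° + (+70.26°)/2 = +162.24° + 35.13° = +197.37°.
Normalise into (−180°, 180°]: -162.63°.
(The naïve average (+162.24 + -127.50)/2 = 17.37° is on the wrong side of the globe.)

-162.63°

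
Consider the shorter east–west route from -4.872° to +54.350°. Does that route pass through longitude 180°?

Signed shortest Δλ = ((54.350 − -4.872 + 180) mod 360) − 180 = 59.222°.
Going east by 59.222° from -4.872° reaches +54.350° without touching 180°.

No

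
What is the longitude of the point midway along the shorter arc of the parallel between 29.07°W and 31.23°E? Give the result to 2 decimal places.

1.08°E

Signed shortest Δλ from -29.07° to +31.23° is +60.30°.
Midpoint longitude = -29.07° + (+60.30°)/2 = -29.07° + 30.15° = +1.08°.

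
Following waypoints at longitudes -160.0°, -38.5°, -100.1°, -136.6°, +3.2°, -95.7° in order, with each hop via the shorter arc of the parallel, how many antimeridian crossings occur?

Leg 1: -160.0° → -38.5°, shortest Δλ = 121.5° (east) — does not cross 180°.
Leg 2: -38.5° → -100.1°, shortest Δλ = -61.6° (west) — does not cross 180°.
Leg 3: -100.1° → -136.6°, shortest Δλ = -36.5° (west) — does not cross 180°.
Leg 4: -136.6° → +3.2°, shortest Δλ = 139.8° (east) — does not cross 180°.
Leg 5: +3.2° → -95.7°, shortest Δλ = -98.9° (west) — does not cross 180°.
Total crossings: 0.

0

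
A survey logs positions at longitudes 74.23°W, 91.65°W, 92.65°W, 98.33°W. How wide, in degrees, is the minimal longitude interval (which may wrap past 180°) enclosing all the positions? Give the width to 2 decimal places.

Sort the longitudes: -98.33°, -92.65°, -91.65°, -74.23°.
Eastward gaps between consecutive values (wrapping around): 5.68°, 1.00°, 17.42°, 335.90°.
Largest gap = 335.90° ⇒ minimal covering band is its complement: 360° − 335.90° = 24.10°.
Band runs from -98.33° eastward to -74.23°.

24.10°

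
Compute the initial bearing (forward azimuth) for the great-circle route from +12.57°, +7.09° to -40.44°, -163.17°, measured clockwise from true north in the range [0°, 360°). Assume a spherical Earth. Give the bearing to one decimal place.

195.3°

Δλ = -163.17 − 7.09 = -170.26°.
θ = atan2( sin Δλ · cos φ₂ , cos φ₁ · sin φ₂ − sin φ₁ · cos φ₂ · cos Δλ )
  = atan2(-0.12876, -0.46985) = -164.675° → normalised to [0°, 360°): 195.325°.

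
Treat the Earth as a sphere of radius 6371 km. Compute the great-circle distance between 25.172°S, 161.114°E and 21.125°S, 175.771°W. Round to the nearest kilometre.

Δλ = -175.771 − 161.114 = -336.885°; wrapped into (−180°, 180°]: 23.115°.
Δφ = -21.125 − -25.172 = 4.047°.
a = sin²(Δφ/2) + cos φ₁ · cos φ₂ · sin²(Δλ/2) = 0.035134.
c = 2·atan2(√a, √(1−a)) = 0.37711 rad → d = 6371·c ≈ 2402.58 km.

2403 km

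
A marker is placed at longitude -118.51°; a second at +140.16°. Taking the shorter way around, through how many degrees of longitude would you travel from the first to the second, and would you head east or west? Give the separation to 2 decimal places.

101.33° west

Raw difference: 140.16 − -118.51 = 258.67°.
Normalise into (−180°, 180°]: 258.67° − 360° = -101.33°.
Negative ⇒ the second point lies to the west; separation 101.33°.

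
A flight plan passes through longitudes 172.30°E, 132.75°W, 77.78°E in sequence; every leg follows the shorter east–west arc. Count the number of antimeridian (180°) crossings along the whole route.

2

Leg 1: +172.30° → -132.75°, shortest Δλ = 54.95° (east) — crosses 180°.
Leg 2: -132.75° → +77.78°, shortest Δλ = -149.47° (west) — crosses 180°.
Total crossings: 2.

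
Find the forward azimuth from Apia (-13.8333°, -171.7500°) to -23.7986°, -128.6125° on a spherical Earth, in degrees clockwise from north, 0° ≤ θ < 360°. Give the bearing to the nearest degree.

110°

Δλ = -128.6125 − -171.7500 = 43.1375°.
θ = atan2( sin Δλ · cos φ₂ , cos φ₁ · sin φ₂ − sin φ₁ · cos φ₂ · cos Δλ )
  = atan2(0.62561, -0.23218) = 110.361° → normalised to [0°, 360°): 110.361°.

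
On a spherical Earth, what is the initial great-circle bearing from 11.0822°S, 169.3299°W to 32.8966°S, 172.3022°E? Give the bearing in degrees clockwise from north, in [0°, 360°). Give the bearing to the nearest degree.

Δλ = 172.3022 − -169.3299 = 341.6321°; wrapped into (−180°, 180°]: -18.3679°.
θ = atan2( sin Δλ · cos φ₂ , cos φ₁ · sin φ₂ − sin φ₁ · cos φ₂ · cos Δλ )
  = atan2(-0.26459, -0.37982) = -145.139° → normalised to [0°, 360°): 214.861°.

215°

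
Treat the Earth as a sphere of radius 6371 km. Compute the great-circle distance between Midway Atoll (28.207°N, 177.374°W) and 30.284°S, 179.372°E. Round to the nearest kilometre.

6513 km

Δλ = 179.372 − -177.374 = 356.746°; wrapped into (−180°, 180°]: -3.254°.
Δφ = -30.284 − 28.207 = -58.491°.
a = sin²(Δφ/2) + cos φ₁ · cos φ₂ · sin²(Δλ/2) = 0.239297.
c = 2·atan2(√a, √(1−a)) = 1.02230 rad → d = 6371·c ≈ 6513.07 km.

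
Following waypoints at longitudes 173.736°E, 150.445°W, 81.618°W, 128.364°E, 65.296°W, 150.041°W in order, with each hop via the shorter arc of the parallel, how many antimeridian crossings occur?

3

Leg 1: +173.736° → -150.445°, shortest Δλ = 35.819° (east) — crosses 180°.
Leg 2: -150.445° → -81.618°, shortest Δλ = 68.827° (east) — does not cross 180°.
Leg 3: -81.618° → +128.364°, shortest Δλ = -150.018° (west) — crosses 180°.
Leg 4: +128.364° → -65.296°, shortest Δλ = 166.34° (east) — crosses 180°.
Leg 5: -65.296° → -150.041°, shortest Δλ = -84.745° (west) — does not cross 180°.
Total crossings: 3.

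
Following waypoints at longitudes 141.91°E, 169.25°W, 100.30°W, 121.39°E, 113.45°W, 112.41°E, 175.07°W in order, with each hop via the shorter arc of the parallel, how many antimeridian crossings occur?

5

Leg 1: +141.91° → -169.25°, shortest Δλ = 48.84° (east) — crosses 180°.
Leg 2: -169.25° → -100.30°, shortest Δλ = 68.95° (east) — does not cross 180°.
Leg 3: -100.30° → +121.39°, shortest Δλ = -138.31° (west) — crosses 180°.
Leg 4: +121.39° → -113.45°, shortest Δλ = 125.16° (east) — crosses 180°.
Leg 5: -113.45° → +112.41°, shortest Δλ = -134.14° (west) — crosses 180°.
Leg 6: +112.41° → -175.07°, shortest Δλ = 72.52° (east) — crosses 180°.
Total crossings: 5.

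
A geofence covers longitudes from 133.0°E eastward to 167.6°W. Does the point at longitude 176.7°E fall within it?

Yes

Band width going east from +133.0° to -167.6°: ((-167.6 − 133.0) mod 360) = 59.4°.
Offset of +176.7° east of the west edge: ((176.7 − 133.0) mod 360) = 43.7°.
43.7° ≤ 59.4° ⇒ inside.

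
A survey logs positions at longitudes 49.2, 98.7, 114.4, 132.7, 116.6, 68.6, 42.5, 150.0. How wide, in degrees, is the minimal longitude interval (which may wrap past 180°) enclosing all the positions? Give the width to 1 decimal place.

Sort the longitudes: +42.5°, +49.2°, +68.6°, +98.7°, +114.4°, +116.6°, +132.7°, +150.0°.
Eastward gaps between consecutive values (wrapping around): 6.7°, 19.4°, 30.1°, 15.7°, 2.2°, 16.1°, 17.3°, 252.5°.
Largest gap = 252.5° ⇒ minimal covering band is its complement: 360° − 252.5° = 107.5°.
Band runs from +42.5° eastward to +150.0°.

107.5°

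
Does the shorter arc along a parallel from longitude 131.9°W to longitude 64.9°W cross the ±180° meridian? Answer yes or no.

Signed shortest Δλ = ((-64.9 − -131.9 + 180) mod 360) − 180 = 67.0°.
Going east by 67.0° from -131.9° reaches -64.9° without touching 180°.

No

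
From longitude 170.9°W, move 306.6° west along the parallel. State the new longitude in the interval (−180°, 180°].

Start at -170.9°; shift −306.6° → -477.5°.
-477.5° lies outside (−180°, 180°]; add 360° → -117.5°.

117.5°W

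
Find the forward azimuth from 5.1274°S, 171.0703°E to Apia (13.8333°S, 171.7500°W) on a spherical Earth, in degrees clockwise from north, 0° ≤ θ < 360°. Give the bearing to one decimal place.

118.4°

Δλ = -171.7500 − 171.0703 = -342.8203°; wrapped into (−180°, 180°]: 17.1797°.
θ = atan2( sin Δλ · cos φ₂ , cos φ₁ · sin φ₂ − sin φ₁ · cos φ₂ · cos Δλ )
  = atan2(0.28680, -0.15523) = 118.425° → normalised to [0°, 360°): 118.425°.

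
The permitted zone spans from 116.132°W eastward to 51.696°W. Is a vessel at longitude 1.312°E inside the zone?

No

Band width going east from -116.132° to -51.696°: ((-51.696 − -116.132) mod 360) = 64.436°.
Offset of +1.312° east of the west edge: ((1.312 − -116.132) mod 360) = 117.444°.
117.444° > 64.436° ⇒ outside.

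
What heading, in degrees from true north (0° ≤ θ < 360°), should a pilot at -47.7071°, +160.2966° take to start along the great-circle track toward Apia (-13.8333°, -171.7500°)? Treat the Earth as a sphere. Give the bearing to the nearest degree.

44°

Δλ = -171.7500 − 160.2966 = -332.0466°; wrapped into (−180°, 180°]: 27.9534°.
θ = atan2( sin Δλ · cos φ₂ , cos φ₁ · sin φ₂ − sin φ₁ · cos φ₂ · cos Δλ )
  = atan2(0.45516, 0.47357) = 43.864° → normalised to [0°, 360°): 43.864°.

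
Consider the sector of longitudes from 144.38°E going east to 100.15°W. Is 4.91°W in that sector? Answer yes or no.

No

Band width going east from +144.38° to -100.15°: ((-100.15 − 144.38) mod 360) = 115.47°.
Offset of -4.91° east of the west edge: ((-4.91 − 144.38) mod 360) = 210.71°.
210.71° > 115.47° ⇒ outside.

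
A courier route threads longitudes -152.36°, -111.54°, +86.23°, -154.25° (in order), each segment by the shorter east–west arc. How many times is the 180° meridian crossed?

Leg 1: -152.36° → -111.54°, shortest Δλ = 40.82° (east) — does not cross 180°.
Leg 2: -111.54° → +86.23°, shortest Δλ = -162.23° (west) — crosses 180°.
Leg 3: +86.23° → -154.25°, shortest Δλ = 119.52° (east) — crosses 180°.
Total crossings: 2.

2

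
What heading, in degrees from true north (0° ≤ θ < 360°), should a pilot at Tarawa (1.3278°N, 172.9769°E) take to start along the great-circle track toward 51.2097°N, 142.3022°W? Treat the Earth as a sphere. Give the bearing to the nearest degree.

Δλ = -142.3022 − 172.9769 = -315.2791°; wrapped into (−180°, 180°]: 44.7209°.
θ = atan2( sin Δλ · cos φ₂ , cos φ₁ · sin φ₂ − sin φ₁ · cos φ₂ · cos Δλ )
  = atan2(0.44082, 0.76892) = 29.826° → normalised to [0°, 360°): 29.826°.

30°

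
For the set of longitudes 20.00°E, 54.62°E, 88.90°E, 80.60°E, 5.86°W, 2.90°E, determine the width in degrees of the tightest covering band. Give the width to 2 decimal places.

94.76°

Sort the longitudes: -5.86°, +2.90°, +20.00°, +54.62°, +80.60°, +88.90°.
Eastward gaps between consecutive values (wrapping around): 8.76°, 17.10°, 34.62°, 25.98°, 8.30°, 265.24°.
Largest gap = 265.24° ⇒ minimal covering band is its complement: 360° − 265.24° = 94.76°.
Band runs from -5.86° eastward to +88.90°.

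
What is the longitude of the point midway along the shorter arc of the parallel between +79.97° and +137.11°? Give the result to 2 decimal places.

+108.54°

Signed shortest Δλ from +79.97° to +137.11° is +57.14°.
Midpoint longitude = +79.97° + (+57.14°)/2 = +79.97° + 28.57° = +108.54°.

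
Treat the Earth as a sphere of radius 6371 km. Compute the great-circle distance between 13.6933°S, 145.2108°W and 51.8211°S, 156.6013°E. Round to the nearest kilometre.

6652 km

Δλ = 156.6013 − -145.2108 = 301.8121°; wrapped into (−180°, 180°]: -58.1879°.
Δφ = -51.8211 − -13.6933 = -38.1278°.
a = sin²(Δφ/2) + cos φ₁ · cos φ₂ · sin²(Δλ/2) = 0.248672.
c = 2·atan2(√a, √(1−a)) = 1.04413 rad → d = 6371·c ≈ 6652.13 km.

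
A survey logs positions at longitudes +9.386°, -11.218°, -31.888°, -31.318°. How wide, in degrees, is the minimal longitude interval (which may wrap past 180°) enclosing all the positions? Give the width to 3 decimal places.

41.274°

Sort the longitudes: -31.888°, -31.318°, -11.218°, +9.386°.
Eastward gaps between consecutive values (wrapping around): 0.570°, 20.100°, 20.604°, 318.726°.
Largest gap = 318.726° ⇒ minimal covering band is its complement: 360° − 318.726° = 41.274°.
Band runs from -31.888° eastward to +9.386°.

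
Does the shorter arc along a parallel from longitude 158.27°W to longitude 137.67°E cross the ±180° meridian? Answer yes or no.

Yes

Naïve |137.67 − -158.27| = 295.94° > 180°, so the shorter arc goes the other way round — across 180°.
Signed shortest Δλ = ((137.67 − -158.27 + 180) mod 360) − 180 = -64.06°.
Going west by 64.06° from -158.27° passes through 180° before reaching +137.67°.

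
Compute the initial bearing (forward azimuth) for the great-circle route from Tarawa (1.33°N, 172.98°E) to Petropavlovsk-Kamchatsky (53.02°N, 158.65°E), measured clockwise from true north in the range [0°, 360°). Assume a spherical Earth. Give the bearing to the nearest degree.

Δλ = 158.65 − 172.98 = -14.33°.
θ = atan2( sin Δλ · cos φ₂ , cos φ₁ · sin φ₂ − sin φ₁ · cos φ₂ · cos Δλ )
  = atan2(-0.14888, 0.78510) = -10.738° → normalised to [0°, 360°): 349.262°.

349°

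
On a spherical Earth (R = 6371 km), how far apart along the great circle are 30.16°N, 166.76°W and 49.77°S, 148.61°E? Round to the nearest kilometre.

Δλ = 148.61 − -166.76 = 315.37°; wrapped into (−180°, 180°]: -44.63°.
Δφ = -49.77 − 30.16 = -79.93°.
a = sin²(Δφ/2) + cos φ₁ · cos φ₂ · sin²(Δλ/2) = 0.493083.
c = 2·atan2(√a, √(1−a)) = 1.55696 rad → d = 6371·c ≈ 9919.40 km.

9919 km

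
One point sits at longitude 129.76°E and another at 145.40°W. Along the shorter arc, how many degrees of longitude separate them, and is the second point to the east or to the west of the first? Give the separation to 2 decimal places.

84.84° east

Raw difference: -145.40 − 129.76 = -275.16°.
Normalise into (−180°, 180°]: -275.16° + 360° = 84.84°.
Positive ⇒ the second point lies to the east; separation 84.84°.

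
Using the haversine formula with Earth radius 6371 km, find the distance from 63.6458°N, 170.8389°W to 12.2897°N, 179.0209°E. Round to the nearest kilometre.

Δλ = 179.0209 − -170.8389 = 349.8598°; wrapped into (−180°, 180°]: -10.1402°.
Δφ = 12.2897 − 63.6458 = -51.3561°.
a = sin²(Δφ/2) + cos φ₁ · cos φ₂ · sin²(Δλ/2) = 0.191148.
c = 2·atan2(√a, √(1−a)) = 0.90498 rad → d = 6371·c ≈ 5765.61 km.

5766 km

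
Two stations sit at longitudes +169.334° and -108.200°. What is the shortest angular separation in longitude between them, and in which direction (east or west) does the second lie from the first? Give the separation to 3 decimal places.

Raw difference: -108.200 − 169.334 = -277.534°.
Normalise into (−180°, 180°]: -277.534° + 360° = 82.466°.
Positive ⇒ the second point lies to the east; separation 82.466°.

82.466° east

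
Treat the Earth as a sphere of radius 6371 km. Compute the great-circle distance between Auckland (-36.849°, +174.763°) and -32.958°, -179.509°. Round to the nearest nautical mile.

Δλ = -179.509 − 174.763 = -354.272°; wrapped into (−180°, 180°]: 5.728°.
Δφ = -32.958 − -36.849 = 3.891°.
a = sin²(Δφ/2) + cos φ₁ · cos φ₂ · sin²(Δλ/2) = 0.002829.
c = 2·atan2(√a, √(1−a)) = 0.10642 rad → d = 6371·c ≈ 678.02 km ≈ 366.10 nmi.

366 nmi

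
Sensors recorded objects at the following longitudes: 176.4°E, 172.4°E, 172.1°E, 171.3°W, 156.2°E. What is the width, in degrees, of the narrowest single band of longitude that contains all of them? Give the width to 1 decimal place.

Sort the longitudes: -171.3°, +156.2°, +172.1°, +172.4°, +176.4°.
Eastward gaps between consecutive values (wrapping around): 327.5°, 15.9°, 0.3°, 4.0°, 12.3°.
Largest gap = 327.5° ⇒ minimal covering band is its complement: 360° − 327.5° = 32.5°.
Band runs from +156.2° eastward to -171.3°, crossing the antimeridian.

32.5°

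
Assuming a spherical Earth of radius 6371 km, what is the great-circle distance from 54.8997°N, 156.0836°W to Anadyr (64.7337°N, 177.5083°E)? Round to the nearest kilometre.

1815 km

Δλ = 177.5083 − -156.0836 = 333.5919°; wrapped into (−180°, 180°]: -26.4081°.
Δφ = 64.7337 − 54.8997 = 9.8340°.
a = sin²(Δφ/2) + cos φ₁ · cos φ₂ · sin²(Δλ/2) = 0.020152.
c = 2·atan2(√a, √(1−a)) = 0.28488 rad → d = 6371·c ≈ 1814.96 km.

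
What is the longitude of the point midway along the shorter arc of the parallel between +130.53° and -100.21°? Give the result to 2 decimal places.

-164.84°

Signed shortest Δλ from +130.53° to -100.21° is +129.26°.
Midpoint longitude = +130.53° + (+129.26°)/2 = +130.53° + 64.63° = +195.16°.
Normalise into (−180°, 180°]: -164.84°.
(The naïve average (+130.53 + -100.21)/2 = 15.16° is on the wrong side of the globe.)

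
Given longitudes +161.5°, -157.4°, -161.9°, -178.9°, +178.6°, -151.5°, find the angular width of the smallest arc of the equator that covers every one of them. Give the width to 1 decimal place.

47.0°

Sort the longitudes: -178.9°, -161.9°, -157.4°, -151.5°, +161.5°, +178.6°.
Eastward gaps between consecutive values (wrapping around): 17.0°, 4.5°, 5.9°, 313.0°, 17.1°, 2.5°.
Largest gap = 313.0° ⇒ minimal covering band is its complement: 360° − 313.0° = 47.0°.
Band runs from +161.5° eastward to -151.5°, crossing the antimeridian.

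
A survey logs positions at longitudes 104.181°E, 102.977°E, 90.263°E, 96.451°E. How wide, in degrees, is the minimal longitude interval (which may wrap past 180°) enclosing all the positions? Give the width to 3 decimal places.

13.918°

Sort the longitudes: +90.263°, +96.451°, +102.977°, +104.181°.
Eastward gaps between consecutive values (wrapping around): 6.188°, 6.526°, 1.204°, 346.082°.
Largest gap = 346.082° ⇒ minimal covering band is its complement: 360° − 346.082° = 13.918°.
Band runs from +90.263° eastward to +104.181°.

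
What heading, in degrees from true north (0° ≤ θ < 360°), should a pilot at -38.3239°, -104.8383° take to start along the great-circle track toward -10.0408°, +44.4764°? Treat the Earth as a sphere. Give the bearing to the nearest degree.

Δλ = 44.4764 − -104.8383 = 149.3147°.
θ = atan2( sin Δλ · cos φ₂ , cos φ₁ · sin φ₂ − sin φ₁ · cos φ₂ · cos Δλ )
  = atan2(0.50251, -0.66189) = 142.794° → normalised to [0°, 360°): 142.794°.

143°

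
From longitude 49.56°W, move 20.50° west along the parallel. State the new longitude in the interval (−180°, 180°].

70.06°W

Start at -49.56°; shift −20.50° → -70.06°.
-70.06° already lies in (−180°, 180°].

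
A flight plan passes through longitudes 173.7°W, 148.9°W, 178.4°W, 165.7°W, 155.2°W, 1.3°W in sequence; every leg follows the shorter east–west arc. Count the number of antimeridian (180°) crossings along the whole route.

Leg 1: -173.7° → -148.9°, shortest Δλ = 24.8° (east) — does not cross 180°.
Leg 2: -148.9° → -178.4°, shortest Δλ = -29.5° (west) — does not cross 180°.
Leg 3: -178.4° → -165.7°, shortest Δλ = 12.7° (east) — does not cross 180°.
Leg 4: -165.7° → -155.2°, shortest Δλ = 10.5° (east) — does not cross 180°.
Leg 5: -155.2° → -1.3°, shortest Δλ = 153.9° (east) — does not cross 180°.
Total crossings: 0.

0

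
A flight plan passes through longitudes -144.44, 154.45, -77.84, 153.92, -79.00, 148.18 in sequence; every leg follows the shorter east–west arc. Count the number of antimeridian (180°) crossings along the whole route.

Leg 1: -144.44° → +154.45°, shortest Δλ = -61.11° (west) — crosses 180°.
Leg 2: +154.45° → -77.84°, shortest Δλ = 127.71° (east) — crosses 180°.
Leg 3: -77.84° → +153.92°, shortest Δλ = -128.24° (west) — crosses 180°.
Leg 4: +153.92° → -79.00°, shortest Δλ = 127.08° (east) — crosses 180°.
Leg 5: -79.00° → +148.18°, shortest Δλ = -132.82° (west) — crosses 180°.
Total crossings: 5.

5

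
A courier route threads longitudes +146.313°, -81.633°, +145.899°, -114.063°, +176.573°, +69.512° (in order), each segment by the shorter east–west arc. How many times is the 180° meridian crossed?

Leg 1: +146.313° → -81.633°, shortest Δλ = 132.054° (east) — crosses 180°.
Leg 2: -81.633° → +145.899°, shortest Δλ = -132.468° (west) — crosses 180°.
Leg 3: +145.899° → -114.063°, shortest Δλ = 100.038° (east) — crosses 180°.
Leg 4: -114.063° → +176.573°, shortest Δλ = -69.364° (west) — crosses 180°.
Leg 5: +176.573° → +69.512°, shortest Δλ = -107.061° (west) — does not cross 180°.
Total crossings: 4.

4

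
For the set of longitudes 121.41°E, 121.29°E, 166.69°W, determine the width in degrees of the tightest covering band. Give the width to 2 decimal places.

72.02°

Sort the longitudes: -166.69°, +121.29°, +121.41°.
Eastward gaps between consecutive values (wrapping around): 287.98°, 0.12°, 71.90°.
Largest gap = 287.98° ⇒ minimal covering band is its complement: 360° − 287.98° = 72.02°.
Band runs from +121.29° eastward to -166.69°, crossing the antimeridian.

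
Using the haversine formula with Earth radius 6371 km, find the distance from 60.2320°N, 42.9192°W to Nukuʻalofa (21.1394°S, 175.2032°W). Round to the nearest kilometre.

Δλ = -175.2032 − -42.9192 = -132.2840°.
Δφ = -21.1394 − 60.2320 = -81.3714°.
a = sin²(Δφ/2) + cos φ₁ · cos φ₂ · sin²(Δλ/2) = 0.812306.
c = 2·atan2(√a, √(1−a)) = 2.24543 rad → d = 6371·c ≈ 14305.64 km.

14306 km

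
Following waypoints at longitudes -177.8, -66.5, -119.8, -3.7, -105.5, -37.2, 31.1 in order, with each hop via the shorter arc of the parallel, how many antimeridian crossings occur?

0

Leg 1: -177.8° → -66.5°, shortest Δλ = 111.3° (east) — does not cross 180°.
Leg 2: -66.5° → -119.8°, shortest Δλ = -53.3° (west) — does not cross 180°.
Leg 3: -119.8° → -3.7°, shortest Δλ = 116.1° (east) — does not cross 180°.
Leg 4: -3.7° → -105.5°, shortest Δλ = -101.8° (west) — does not cross 180°.
Leg 5: -105.5° → -37.2°, shortest Δλ = 68.3° (east) — does not cross 180°.
Leg 6: -37.2° → +31.1°, shortest Δλ = 68.3° (east) — does not cross 180°.
Total crossings: 0.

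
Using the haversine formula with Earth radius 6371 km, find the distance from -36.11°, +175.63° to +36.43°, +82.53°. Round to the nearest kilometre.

Δλ = 82.53 − 175.63 = -93.10°.
Δφ = 36.43 − -36.11 = 72.54°.
a = sin²(Δφ/2) + cos φ₁ · cos φ₂ · sin²(Δλ/2) = 0.692562.
c = 2·atan2(√a, √(1−a)) = 1.96614 rad → d = 6371·c ≈ 12526.27 km.

12526 km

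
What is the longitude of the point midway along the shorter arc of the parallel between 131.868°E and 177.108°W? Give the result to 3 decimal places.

Signed shortest Δλ from +131.868° to -177.108° is +51.024°.
Midpoint longitude = +131.868° + (+51.024°)/2 = +131.868° + 25.512° = +157.380°.
(The naïve average (+131.868 + -177.108)/2 = -22.62° is on the wrong side of the globe.)

157.380°E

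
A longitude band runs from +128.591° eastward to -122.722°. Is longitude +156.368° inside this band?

Yes

Band width going east from +128.591° to -122.722°: ((-122.722 − 128.591) mod 360) = 108.687°.
Offset of +156.368° east of the west edge: ((156.368 − 128.591) mod 360) = 27.777°.
27.777° ≤ 108.687° ⇒ inside.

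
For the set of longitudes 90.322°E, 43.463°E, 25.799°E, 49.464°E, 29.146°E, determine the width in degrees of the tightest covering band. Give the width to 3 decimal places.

Sort the longitudes: +25.799°, +29.146°, +43.463°, +49.464°, +90.322°.
Eastward gaps between consecutive values (wrapping around): 3.347°, 14.317°, 6.001°, 40.858°, 295.477°.
Largest gap = 295.477° ⇒ minimal covering band is its complement: 360° − 295.477° = 64.523°.
Band runs from +25.799° eastward to +90.322°.

64.523°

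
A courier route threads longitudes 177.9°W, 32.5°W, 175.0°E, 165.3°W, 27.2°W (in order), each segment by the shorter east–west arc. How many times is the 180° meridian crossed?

Leg 1: -177.9° → -32.5°, shortest Δλ = 145.4° (east) — does not cross 180°.
Leg 2: -32.5° → +175.0°, shortest Δλ = -152.5° (west) — crosses 180°.
Leg 3: +175.0° → -165.3°, shortest Δλ = 19.7° (east) — crosses 180°.
Leg 4: -165.3° → -27.2°, shortest Δλ = 138.1° (east) — does not cross 180°.
Total crossings: 2.

2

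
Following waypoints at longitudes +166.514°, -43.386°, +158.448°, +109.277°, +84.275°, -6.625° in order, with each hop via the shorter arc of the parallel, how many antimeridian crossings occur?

2

Leg 1: +166.514° → -43.386°, shortest Δλ = 150.1° (east) — crosses 180°.
Leg 2: -43.386° → +158.448°, shortest Δλ = -158.166° (west) — crosses 180°.
Leg 3: +158.448° → +109.277°, shortest Δλ = -49.171° (west) — does not cross 180°.
Leg 4: +109.277° → +84.275°, shortest Δλ = -25.002° (west) — does not cross 180°.
Leg 5: +84.275° → -6.625°, shortest Δλ = -90.9° (west) — does not cross 180°.
Total crossings: 2.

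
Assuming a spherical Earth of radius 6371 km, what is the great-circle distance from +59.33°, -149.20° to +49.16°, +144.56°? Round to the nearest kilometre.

4255 km

Δλ = 144.56 − -149.20 = 293.76°; wrapped into (−180°, 180°]: -66.24°.
Δφ = 49.16 − 59.33 = -10.17°.
a = sin²(Δφ/2) + cos φ₁ · cos φ₂ · sin²(Δλ/2) = 0.107444.
c = 2·atan2(√a, √(1−a)) = 0.66792 rad → d = 6371·c ≈ 4255.30 km.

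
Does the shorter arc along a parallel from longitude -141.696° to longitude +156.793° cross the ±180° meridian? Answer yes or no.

Yes

Naïve |156.793 − -141.696| = 298.489° > 180°, so the shorter arc goes the other way round — across 180°.
Signed shortest Δλ = ((156.793 − -141.696 + 180) mod 360) − 180 = -61.511°.
Going west by 61.511° from -141.696° passes through 180° before reaching +156.793°.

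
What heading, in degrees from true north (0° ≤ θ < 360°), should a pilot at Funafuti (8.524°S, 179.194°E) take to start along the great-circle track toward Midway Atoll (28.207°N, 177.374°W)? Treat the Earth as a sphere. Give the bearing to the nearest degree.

5°

Δλ = -177.374 − 179.194 = -356.568°; wrapped into (−180°, 180°]: 3.432°.
θ = atan2( sin Δλ · cos φ₂ , cos φ₁ · sin φ₂ − sin φ₁ · cos φ₂ · cos Δλ )
  = atan2(0.05275, 0.59782) = 5.043° → normalised to [0°, 360°): 5.043°.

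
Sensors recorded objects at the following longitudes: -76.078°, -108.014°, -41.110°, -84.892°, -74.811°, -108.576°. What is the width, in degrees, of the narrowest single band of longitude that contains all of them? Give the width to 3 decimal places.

Sort the longitudes: -108.576°, -108.014°, -84.892°, -76.078°, -74.811°, -41.110°.
Eastward gaps between consecutive values (wrapping around): 0.562°, 23.122°, 8.814°, 1.267°, 33.701°, 292.534°.
Largest gap = 292.534° ⇒ minimal covering band is its complement: 360° − 292.534° = 67.466°.
Band runs from -108.576° eastward to -41.110°.

67.466°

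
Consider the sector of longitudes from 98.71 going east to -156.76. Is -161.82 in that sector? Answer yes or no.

Yes

Band width going east from +98.71° to -156.76°: ((-156.76 − 98.71) mod 360) = 104.53°.
Offset of -161.82° east of the west edge: ((-161.82 − 98.71) mod 360) = 99.47°.
99.47° ≤ 104.53° ⇒ inside.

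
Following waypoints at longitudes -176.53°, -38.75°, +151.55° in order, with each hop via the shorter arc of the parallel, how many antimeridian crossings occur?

1

Leg 1: -176.53° → -38.75°, shortest Δλ = 137.78° (east) — does not cross 180°.
Leg 2: -38.75° → +151.55°, shortest Δλ = -169.7° (west) — crosses 180°.
Total crossings: 1.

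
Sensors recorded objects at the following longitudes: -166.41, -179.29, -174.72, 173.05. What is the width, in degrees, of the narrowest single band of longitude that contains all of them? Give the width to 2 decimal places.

Sort the longitudes: -179.29°, -174.72°, -166.41°, +173.05°.
Eastward gaps between consecutive values (wrapping around): 4.57°, 8.31°, 339.46°, 7.66°.
Largest gap = 339.46° ⇒ minimal covering band is its complement: 360° − 339.46° = 20.54°.
Band runs from +173.05° eastward to -166.41°, crossing the antimeridian.

20.54°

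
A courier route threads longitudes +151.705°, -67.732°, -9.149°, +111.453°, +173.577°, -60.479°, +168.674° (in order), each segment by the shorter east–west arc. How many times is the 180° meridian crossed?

Leg 1: +151.705° → -67.732°, shortest Δλ = 140.563° (east) — crosses 180°.
Leg 2: -67.732° → -9.149°, shortest Δλ = 58.583° (east) — does not cross 180°.
Leg 3: -9.149° → +111.453°, shortest Δλ = 120.602° (east) — does not cross 180°.
Leg 4: +111.453° → +173.577°, shortest Δλ = 62.124° (east) — does not cross 180°.
Leg 5: +173.577° → -60.479°, shortest Δλ = 125.944° (east) — crosses 180°.
Leg 6: -60.479° → +168.674°, shortest Δλ = -130.847° (west) — crosses 180°.
Total crossings: 3.

3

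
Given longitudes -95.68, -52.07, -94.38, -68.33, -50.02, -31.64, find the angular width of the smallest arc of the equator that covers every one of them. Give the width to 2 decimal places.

64.04°

Sort the longitudes: -95.68°, -94.38°, -68.33°, -52.07°, -50.02°, -31.64°.
Eastward gaps between consecutive values (wrapping around): 1.30°, 26.05°, 16.26°, 2.05°, 18.38°, 295.96°.
Largest gap = 295.96° ⇒ minimal covering band is its complement: 360° − 295.96° = 64.04°.
Band runs from -95.68° eastward to -31.64°.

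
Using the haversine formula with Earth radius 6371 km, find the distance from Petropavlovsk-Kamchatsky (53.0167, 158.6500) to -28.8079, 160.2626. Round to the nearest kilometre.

Δλ = 160.2626 − 158.6500 = 1.6126°.
Δφ = -28.8079 − 53.0167 = -81.8246°.
a = sin²(Δφ/2) + cos φ₁ · cos φ₂ · sin²(Δλ/2) = 0.429002.
c = 2·atan2(√a, √(1−a)) = 1.42832 rad → d = 6371·c ≈ 9099.82 km.

9100 km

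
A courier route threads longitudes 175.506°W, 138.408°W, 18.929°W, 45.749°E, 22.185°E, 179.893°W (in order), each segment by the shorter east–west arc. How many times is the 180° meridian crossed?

1

Leg 1: -175.506° → -138.408°, shortest Δλ = 37.098° (east) — does not cross 180°.
Leg 2: -138.408° → -18.929°, shortest Δλ = 119.479° (east) — does not cross 180°.
Leg 3: -18.929° → +45.749°, shortest Δλ = 64.678° (east) — does not cross 180°.
Leg 4: +45.749° → +22.185°, shortest Δλ = -23.564° (west) — does not cross 180°.
Leg 5: +22.185° → -179.893°, shortest Δλ = 157.922° (east) — crosses 180°.
Total crossings: 1.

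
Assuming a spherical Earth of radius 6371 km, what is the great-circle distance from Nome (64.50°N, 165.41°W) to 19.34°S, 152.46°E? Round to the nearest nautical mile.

Δλ = 152.46 − -165.41 = 317.87°; wrapped into (−180°, 180°]: -42.13°.
Δφ = -19.34 − 64.50 = -83.84°.
a = sin²(Δφ/2) + cos φ₁ · cos φ₂ · sin²(Δλ/2) = 0.498826.
c = 2·atan2(√a, √(1−a)) = 1.56845 rad → d = 6371·c ≈ 9992.58 km ≈ 5395.56 nmi.

5396 nmi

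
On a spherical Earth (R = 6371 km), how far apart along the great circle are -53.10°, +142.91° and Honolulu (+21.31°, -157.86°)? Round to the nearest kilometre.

Δλ = -157.86 − 142.91 = -300.77°; wrapped into (−180°, 180°]: 59.23°.
Δφ = 21.31 − -53.10 = 74.41°.
a = sin²(Δφ/2) + cos φ₁ · cos φ₂ · sin²(Δλ/2) = 0.502224.
c = 2·atan2(√a, √(1−a)) = 1.57524 rad → d = 6371·c ≈ 10035.88 km.

10036 km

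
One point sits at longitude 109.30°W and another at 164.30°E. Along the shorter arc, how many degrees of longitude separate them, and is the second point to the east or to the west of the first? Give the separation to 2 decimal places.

Raw difference: 164.30 − -109.30 = 273.6°.
Normalise into (−180°, 180°]: 273.6° − 360° = -86.4°.
Negative ⇒ the second point lies to the west; separation 86.40°.

86.40° west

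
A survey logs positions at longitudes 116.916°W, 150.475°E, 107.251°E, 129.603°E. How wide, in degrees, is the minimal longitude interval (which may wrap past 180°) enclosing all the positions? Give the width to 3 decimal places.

135.833°

Sort the longitudes: -116.916°, +107.251°, +129.603°, +150.475°.
Eastward gaps between consecutive values (wrapping around): 224.167°, 22.352°, 20.872°, 92.609°.
Largest gap = 224.167° ⇒ minimal covering band is its complement: 360° − 224.167° = 135.833°.
Band runs from +107.251° eastward to -116.916°, crossing the antimeridian.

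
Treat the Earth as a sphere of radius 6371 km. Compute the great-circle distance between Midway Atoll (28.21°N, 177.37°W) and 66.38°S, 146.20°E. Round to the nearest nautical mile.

Δλ = 146.20 − -177.37 = 323.57°; wrapped into (−180°, 180°]: -36.43°.
Δφ = -66.38 − 28.21 = -94.59°.
a = sin²(Δφ/2) + cos φ₁ · cos φ₂ · sin²(Δλ/2) = 0.574511.
c = 2·atan2(√a, √(1−a)) = 1.72038 rad → d = 6371·c ≈ 10960.51 km ≈ 5918.20 nmi.

5918 nmi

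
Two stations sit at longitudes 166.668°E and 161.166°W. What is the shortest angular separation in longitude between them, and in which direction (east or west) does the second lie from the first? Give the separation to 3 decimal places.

32.166° east

Raw difference: -161.166 − 166.668 = -327.834°.
Normalise into (−180°, 180°]: -327.834° + 360° = 32.166°.
Positive ⇒ the second point lies to the east; separation 32.166°.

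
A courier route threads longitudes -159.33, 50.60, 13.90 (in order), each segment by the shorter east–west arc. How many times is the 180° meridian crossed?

Leg 1: -159.33° → +50.60°, shortest Δλ = -150.07° (west) — crosses 180°.
Leg 2: +50.60° → +13.90°, shortest Δλ = -36.7° (west) — does not cross 180°.
Total crossings: 1.

1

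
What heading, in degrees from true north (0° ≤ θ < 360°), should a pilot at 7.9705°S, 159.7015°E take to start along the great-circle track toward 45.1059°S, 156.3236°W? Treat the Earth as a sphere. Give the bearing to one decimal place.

Δλ = -156.3236 − 159.7015 = -316.0251°; wrapped into (−180°, 180°]: 43.9749°.
θ = atan2( sin Δλ · cos φ₂ , cos φ₁ · sin φ₂ − sin φ₁ · cos φ₂ · cos Δλ )
  = atan2(0.49007, -0.63114) = 142.171° → normalised to [0°, 360°): 142.171°.

142.2°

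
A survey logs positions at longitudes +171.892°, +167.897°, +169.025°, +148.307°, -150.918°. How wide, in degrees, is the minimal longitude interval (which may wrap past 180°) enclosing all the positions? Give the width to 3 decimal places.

60.775°

Sort the longitudes: -150.918°, +148.307°, +167.897°, +169.025°, +171.892°.
Eastward gaps between consecutive values (wrapping around): 299.225°, 19.590°, 1.128°, 2.867°, 37.190°.
Largest gap = 299.225° ⇒ minimal covering band is its complement: 360° − 299.225° = 60.775°.
Band runs from +148.307° eastward to -150.918°, crossing the antimeridian.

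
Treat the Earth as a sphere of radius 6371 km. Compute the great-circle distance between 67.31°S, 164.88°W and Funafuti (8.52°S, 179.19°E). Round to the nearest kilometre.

Δλ = 179.19 − -164.88 = 344.07°; wrapped into (−180°, 180°]: -15.93°.
Δφ = -8.52 − -67.31 = 58.79°.
a = sin²(Δφ/2) + cos φ₁ · cos φ₂ · sin²(Δλ/2) = 0.248237.
c = 2·atan2(√a, √(1−a)) = 1.04312 rad → d = 6371·c ≈ 6645.72 km.

6646 km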